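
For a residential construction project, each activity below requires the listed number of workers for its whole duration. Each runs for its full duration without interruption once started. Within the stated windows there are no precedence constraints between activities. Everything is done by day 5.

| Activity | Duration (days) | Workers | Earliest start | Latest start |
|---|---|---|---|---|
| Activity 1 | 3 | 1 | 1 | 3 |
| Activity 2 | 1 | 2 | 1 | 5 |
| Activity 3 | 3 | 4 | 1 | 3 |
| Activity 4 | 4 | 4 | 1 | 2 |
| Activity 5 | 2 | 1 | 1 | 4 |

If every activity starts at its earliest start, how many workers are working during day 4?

4

At early start, day 4 has: Activity 4.
Demand: 4 = 4.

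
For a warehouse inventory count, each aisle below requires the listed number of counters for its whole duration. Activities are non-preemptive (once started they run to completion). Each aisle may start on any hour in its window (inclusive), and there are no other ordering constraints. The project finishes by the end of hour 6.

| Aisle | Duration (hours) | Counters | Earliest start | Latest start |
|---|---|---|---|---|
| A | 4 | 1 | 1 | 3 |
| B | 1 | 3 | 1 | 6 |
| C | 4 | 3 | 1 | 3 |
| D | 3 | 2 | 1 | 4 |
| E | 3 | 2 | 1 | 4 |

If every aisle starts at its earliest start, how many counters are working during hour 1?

11

At early start, hour 1 has: A, B, C, D, E.
Demand: 1 + 3 + 3 + 2 + 2 = 11.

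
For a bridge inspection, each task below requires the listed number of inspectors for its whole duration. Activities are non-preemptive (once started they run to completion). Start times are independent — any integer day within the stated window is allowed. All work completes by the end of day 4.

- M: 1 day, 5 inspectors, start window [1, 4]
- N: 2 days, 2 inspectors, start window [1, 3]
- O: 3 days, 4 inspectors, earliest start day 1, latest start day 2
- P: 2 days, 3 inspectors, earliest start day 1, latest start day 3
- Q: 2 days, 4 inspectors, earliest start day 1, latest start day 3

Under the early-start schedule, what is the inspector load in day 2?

13

At early start, day 2 has: N, O, P, Q.
Demand: 2 + 4 + 3 + 4 = 13.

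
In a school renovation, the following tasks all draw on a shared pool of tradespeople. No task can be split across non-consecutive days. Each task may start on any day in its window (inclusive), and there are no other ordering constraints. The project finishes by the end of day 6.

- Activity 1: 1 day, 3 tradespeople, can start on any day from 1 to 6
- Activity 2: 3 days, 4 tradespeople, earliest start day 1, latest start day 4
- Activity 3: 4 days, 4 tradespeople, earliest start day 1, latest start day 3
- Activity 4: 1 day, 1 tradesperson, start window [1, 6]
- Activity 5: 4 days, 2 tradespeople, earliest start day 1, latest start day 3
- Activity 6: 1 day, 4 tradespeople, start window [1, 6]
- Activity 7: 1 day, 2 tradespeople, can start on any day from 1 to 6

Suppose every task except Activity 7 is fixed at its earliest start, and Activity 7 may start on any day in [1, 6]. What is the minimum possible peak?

Activity 7@1: d1:20  d2:10  d3:10  d4:6  d5:0  d6:0 → peak 20
Activity 7@2: d1:18  d2:12  d3:10  d4:6  d5:0  d6:0 → peak 18
Activity 7@3: d1:18  d2:10  d3:12  d4:6  d5:0  d6:0 → peak 18
Activity 7@4: d1:18  d2:10  d3:10  d4:8  d5:0  d6:0 → peak 18
Activity 7@5: d1:18  d2:10  d3:10  d4:6  d5:2  d6:0 → peak 18
Activity 7@6: d1:18  d2:10  d3:10  d4:6  d5:0  d6:2 → peak 18
Best is Activity 7@2, peak 18.

18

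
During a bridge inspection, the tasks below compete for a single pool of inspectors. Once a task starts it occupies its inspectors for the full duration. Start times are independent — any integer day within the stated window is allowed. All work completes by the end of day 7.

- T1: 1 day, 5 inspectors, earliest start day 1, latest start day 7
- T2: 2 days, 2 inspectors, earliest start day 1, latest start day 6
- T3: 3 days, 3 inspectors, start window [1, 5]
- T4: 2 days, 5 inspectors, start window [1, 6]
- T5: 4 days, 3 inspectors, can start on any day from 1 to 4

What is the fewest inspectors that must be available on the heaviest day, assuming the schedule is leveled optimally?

7

Early-start (T1@1, T2@1, T3@1, T4@1, T5@1) gives peak 18: d1:18  d2:13  d3:6  d4:3  d5:0  d6:0  d7:0.
Shift T3→3, T4→6, T5→2.
Schedule T1@1, T2@1, T3@3, T4@6, T5@2: d1:7  d2:5  d3:6  d4:6  d5:6  d6:5  d7:5 — peak 7.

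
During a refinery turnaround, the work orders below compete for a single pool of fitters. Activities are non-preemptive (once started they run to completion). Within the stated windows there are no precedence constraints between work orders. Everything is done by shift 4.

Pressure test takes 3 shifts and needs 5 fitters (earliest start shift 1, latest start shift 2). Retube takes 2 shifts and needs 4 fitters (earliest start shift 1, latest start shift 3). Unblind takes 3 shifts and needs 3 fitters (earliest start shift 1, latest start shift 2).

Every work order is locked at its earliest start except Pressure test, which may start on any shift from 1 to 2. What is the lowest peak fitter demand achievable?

Pressure test@1: s1:12  s2:12  s3:8  s4:0 → peak 12
Pressure test@2: s1:7  s2:12  s3:8  s4:5 → peak 12
Best is Pressure test@1, peak 12.

12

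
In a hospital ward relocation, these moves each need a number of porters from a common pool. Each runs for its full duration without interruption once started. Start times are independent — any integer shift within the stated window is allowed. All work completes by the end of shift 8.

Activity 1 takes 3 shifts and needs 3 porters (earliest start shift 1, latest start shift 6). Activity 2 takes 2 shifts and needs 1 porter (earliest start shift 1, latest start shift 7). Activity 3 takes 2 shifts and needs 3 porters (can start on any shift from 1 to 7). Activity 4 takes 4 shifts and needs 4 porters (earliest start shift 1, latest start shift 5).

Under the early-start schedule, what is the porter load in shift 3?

7

At early start, shift 3 has: Activity 1, Activity 4.
Demand: 3 + 4 = 7.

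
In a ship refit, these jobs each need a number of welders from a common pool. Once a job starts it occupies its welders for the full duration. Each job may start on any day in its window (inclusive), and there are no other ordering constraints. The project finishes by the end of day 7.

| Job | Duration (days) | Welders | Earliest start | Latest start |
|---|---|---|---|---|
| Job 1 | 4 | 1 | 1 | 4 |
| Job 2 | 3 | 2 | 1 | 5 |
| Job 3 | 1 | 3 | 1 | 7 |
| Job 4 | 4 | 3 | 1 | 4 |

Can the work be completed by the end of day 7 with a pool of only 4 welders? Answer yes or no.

The minimum achievable peak is 5; 4 < 5, so no feasible schedule stays within the cap.

no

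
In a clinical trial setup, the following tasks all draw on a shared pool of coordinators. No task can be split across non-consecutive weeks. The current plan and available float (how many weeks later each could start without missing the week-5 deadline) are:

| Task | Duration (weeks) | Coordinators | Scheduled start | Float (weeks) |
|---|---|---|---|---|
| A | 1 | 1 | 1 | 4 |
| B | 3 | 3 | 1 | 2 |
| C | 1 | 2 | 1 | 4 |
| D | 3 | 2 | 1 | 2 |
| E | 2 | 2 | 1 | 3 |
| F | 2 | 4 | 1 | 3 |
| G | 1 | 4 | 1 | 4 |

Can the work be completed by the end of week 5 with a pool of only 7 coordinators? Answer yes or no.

Schedule A@1, B@2, C@1, D@3, E@3, F@1, G@5: w1:7  w2:7  w3:7  w4:7  w5:6 — peak 7 ≤ 7.

yes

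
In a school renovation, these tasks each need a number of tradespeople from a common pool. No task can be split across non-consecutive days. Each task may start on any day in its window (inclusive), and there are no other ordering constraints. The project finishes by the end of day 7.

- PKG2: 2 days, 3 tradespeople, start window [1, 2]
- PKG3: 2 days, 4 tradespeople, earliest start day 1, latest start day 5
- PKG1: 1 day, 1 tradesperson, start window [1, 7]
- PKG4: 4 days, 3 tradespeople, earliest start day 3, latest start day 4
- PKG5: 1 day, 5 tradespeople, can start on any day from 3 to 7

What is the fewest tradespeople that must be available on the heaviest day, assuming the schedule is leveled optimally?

7

Early-start (PKG2@1, PKG3@1, PKG1@1, PKG4@3, PKG5@3) gives peak 8: d1:8  d2:7  d3:8  d4:3  d5:3  d6:3  d7:0.
Shift PKG1→3, PKG5→7.
Schedule PKG2@1, PKG3@1, PKG1@3, PKG4@3, PKG5@7: d1:7  d2:7  d3:4  d4:3  d5:3  d6:3  d7:5 — peak 7.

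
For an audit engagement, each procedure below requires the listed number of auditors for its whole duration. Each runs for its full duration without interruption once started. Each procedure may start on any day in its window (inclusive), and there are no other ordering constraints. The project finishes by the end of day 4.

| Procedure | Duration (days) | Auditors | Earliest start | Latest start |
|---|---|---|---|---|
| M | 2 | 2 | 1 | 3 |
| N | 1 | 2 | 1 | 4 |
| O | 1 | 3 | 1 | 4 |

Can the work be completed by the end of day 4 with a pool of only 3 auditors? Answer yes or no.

Schedule M@1, N@3, O@4: d1:2  d2:2  d3:2  d4:3 — peak 3 ≤ 3.

yes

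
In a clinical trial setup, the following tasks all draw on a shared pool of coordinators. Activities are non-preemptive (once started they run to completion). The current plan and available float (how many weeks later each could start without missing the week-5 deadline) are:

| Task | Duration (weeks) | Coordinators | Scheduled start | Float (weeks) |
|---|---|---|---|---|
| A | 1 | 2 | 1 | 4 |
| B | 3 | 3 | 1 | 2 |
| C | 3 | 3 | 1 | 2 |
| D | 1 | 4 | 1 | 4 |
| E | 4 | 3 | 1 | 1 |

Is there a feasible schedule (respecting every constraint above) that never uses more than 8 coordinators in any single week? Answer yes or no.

no

The minimum achievable peak is 9; 8 < 9, so no feasible schedule stays within the cap.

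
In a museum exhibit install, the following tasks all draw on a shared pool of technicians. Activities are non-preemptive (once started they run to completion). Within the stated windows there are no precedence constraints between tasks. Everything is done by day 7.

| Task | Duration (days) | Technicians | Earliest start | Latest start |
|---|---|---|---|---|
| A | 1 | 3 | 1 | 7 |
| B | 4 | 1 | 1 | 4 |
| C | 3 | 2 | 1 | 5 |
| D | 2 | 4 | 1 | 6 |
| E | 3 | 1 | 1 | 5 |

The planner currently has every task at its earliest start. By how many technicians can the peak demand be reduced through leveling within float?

7

Early-start peak: d1:11  d2:8  d3:4  d4:1  d5:0  d6:0  d7:0 ⇒ 11.
Leveled (A@1, B@1, C@2, D@5, E@2): d1:4  d2:4  d3:4  d4:4  d5:4  d6:4  d7:0 ⇒ 4.
Reduction 11 − 4 = 7.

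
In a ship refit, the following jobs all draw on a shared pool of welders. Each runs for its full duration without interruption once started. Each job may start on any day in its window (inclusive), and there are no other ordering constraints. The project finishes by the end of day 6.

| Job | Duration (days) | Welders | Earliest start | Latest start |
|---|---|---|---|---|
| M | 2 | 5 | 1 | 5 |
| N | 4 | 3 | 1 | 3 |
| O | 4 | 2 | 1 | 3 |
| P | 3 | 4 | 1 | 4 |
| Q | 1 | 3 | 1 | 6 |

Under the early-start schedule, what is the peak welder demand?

Early-start schedule: M@1, N@1, O@1, P@1, Q@1.
Load per day: day 1: 17, day 2: 14, day 3: 9, day 4: 5, day 5: 0, day 6: 0.
Peak is 17.

17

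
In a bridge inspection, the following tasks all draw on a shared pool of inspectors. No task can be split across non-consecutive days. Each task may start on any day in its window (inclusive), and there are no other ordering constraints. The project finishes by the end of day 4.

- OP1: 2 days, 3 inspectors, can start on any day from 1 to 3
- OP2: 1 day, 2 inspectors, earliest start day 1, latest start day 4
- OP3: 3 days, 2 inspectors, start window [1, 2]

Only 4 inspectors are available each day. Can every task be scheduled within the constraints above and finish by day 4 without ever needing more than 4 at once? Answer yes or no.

no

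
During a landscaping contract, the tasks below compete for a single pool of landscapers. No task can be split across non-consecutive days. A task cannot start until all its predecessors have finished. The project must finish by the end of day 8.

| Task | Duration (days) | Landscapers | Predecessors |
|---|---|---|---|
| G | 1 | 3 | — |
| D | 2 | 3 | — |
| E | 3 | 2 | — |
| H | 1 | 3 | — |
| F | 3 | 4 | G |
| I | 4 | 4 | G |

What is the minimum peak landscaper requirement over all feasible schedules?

Early-start (G@1, D@1, E@1, H@1, F@2, I@2) gives peak 13: d1:11  d2:13  d3:10  d4:8  d5:4  d6:0  d7:0  d8:0.
Shift E→3, H→6, I→5.
Schedule G@1, D@1, E@3, H@6, F@2, I@5: d1:6  d2:7  d3:6  d4:6  d5:6  d6:7  d7:4  d8:4 — peak 7.

7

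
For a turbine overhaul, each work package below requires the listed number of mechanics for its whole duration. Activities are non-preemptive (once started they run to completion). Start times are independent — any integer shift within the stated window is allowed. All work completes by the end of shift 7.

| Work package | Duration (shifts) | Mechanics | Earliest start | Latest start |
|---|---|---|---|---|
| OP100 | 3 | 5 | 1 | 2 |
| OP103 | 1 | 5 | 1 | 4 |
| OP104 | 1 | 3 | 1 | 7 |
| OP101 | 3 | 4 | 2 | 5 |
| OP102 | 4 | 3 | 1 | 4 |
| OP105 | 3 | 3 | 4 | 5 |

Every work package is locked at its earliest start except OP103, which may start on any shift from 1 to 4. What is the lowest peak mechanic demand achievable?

OP103@1: s1:16  s2:12  s3:12  s4:10  s5:3  s6:3  s7:0 → peak 16
OP103@2: s1:11  s2:17  s3:12  s4:10  s5:3  s6:3  s7:0 → peak 17
OP103@3: s1:11  s2:12  s3:17  s4:10  s5:3  s6:3  s7:0 → peak 17
OP103@4: s1:11  s2:12  s3:12  s4:15  s5:3  s6:3  s7:0 → peak 15
Best is OP103@4, peak 15.

15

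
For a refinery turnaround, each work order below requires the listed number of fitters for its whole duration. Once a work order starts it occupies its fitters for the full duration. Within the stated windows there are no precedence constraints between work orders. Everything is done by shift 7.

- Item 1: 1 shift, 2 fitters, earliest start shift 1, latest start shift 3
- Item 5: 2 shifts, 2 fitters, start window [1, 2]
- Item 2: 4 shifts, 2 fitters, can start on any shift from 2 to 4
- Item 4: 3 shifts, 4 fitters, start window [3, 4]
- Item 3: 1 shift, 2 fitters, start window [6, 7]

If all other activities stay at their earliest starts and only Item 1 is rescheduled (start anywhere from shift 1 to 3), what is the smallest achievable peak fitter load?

Item 1@1: s1:4  s2:4  s3:6  s4:6  s5:6  s6:2  s7:0 → peak 6
Item 1@2: s1:2  s2:6  s3:6  s4:6  s5:6  s6:2  s7:0 → peak 6
Item 1@3: s1:2  s2:4  s3:8  s4:6  s5:6  s6:2  s7:0 → peak 8
Best is Item 1@1, peak 6.

6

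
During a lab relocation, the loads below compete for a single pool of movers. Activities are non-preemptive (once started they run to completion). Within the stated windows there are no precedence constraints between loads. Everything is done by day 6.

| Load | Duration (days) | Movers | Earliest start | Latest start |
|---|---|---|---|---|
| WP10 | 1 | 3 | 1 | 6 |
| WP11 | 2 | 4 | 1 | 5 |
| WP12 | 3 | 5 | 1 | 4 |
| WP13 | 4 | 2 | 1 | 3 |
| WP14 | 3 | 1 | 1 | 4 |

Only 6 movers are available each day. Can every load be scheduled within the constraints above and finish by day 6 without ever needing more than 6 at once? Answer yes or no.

no

Total mover-days = 37; over 6 days the average is 37/6 > 6, so some day must exceed 6.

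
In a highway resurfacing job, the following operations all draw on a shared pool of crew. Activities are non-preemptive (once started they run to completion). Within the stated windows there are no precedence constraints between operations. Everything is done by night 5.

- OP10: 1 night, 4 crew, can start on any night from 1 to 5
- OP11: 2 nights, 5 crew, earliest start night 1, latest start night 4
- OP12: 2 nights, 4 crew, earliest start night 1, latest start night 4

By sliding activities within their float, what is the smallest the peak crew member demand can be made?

5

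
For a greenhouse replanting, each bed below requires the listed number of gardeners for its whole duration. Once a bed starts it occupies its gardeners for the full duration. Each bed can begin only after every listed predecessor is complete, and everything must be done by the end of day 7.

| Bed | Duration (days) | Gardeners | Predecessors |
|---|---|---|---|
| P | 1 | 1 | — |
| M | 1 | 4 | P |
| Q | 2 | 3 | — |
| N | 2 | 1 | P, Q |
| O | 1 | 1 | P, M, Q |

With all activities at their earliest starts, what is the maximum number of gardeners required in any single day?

7

Early-start schedule: P@1, M@2, Q@1, N@3, O@3.
Load per day: day 1: 4, day 2: 7, day 3: 2, day 4: 1, day 5: 0, day 6: 0, day 7: 0.
Peak is 7.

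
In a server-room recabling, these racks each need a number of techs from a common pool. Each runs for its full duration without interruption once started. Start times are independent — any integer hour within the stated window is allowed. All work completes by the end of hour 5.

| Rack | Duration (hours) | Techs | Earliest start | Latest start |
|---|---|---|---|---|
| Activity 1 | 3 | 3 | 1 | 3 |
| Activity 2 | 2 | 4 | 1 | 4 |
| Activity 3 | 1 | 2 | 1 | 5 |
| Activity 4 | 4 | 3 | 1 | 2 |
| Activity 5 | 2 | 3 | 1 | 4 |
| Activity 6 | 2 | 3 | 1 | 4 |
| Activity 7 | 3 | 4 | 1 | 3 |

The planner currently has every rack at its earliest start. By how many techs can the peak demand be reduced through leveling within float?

10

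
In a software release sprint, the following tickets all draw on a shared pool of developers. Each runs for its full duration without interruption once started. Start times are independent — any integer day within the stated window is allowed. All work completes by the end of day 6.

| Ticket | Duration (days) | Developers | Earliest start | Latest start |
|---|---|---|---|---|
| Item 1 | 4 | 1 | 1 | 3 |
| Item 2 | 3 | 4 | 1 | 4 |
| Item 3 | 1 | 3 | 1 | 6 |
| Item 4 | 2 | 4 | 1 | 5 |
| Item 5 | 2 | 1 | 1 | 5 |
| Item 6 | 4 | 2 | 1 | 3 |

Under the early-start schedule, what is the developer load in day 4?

At early start, day 4 has: Item 1, Item 6.
Demand: 1 + 2 = 3.

3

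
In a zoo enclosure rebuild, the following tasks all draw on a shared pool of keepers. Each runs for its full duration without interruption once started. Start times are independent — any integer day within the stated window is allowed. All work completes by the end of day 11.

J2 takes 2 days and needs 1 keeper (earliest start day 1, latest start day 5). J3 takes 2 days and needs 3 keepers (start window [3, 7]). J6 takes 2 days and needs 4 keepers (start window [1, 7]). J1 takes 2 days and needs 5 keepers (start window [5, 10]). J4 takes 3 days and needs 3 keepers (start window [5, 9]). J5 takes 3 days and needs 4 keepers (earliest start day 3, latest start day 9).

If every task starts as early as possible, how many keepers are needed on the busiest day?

Early-start schedule: J2@1, J3@3, J6@1, J1@5, J4@5, J5@3.
Load per day: day 1: 5, day 2: 5, day 3: 7, day 4: 7, day 5: 12, day 6: 8, day 7: 3, day 8: 0, day 9: 0, day 10: 0, day 11: 0.
Peak is 12.

12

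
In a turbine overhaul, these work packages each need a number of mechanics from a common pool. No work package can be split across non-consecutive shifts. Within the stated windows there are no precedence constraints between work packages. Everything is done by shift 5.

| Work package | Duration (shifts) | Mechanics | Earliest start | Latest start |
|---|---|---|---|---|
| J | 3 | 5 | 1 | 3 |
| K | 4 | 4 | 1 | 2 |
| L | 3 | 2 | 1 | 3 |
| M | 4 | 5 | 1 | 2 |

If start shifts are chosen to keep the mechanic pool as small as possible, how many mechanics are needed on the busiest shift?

16

Schedule J@1, K@1, L@1, M@1: s1:16  s2:16  s3:16  s4:9  s5:0 — peak 16.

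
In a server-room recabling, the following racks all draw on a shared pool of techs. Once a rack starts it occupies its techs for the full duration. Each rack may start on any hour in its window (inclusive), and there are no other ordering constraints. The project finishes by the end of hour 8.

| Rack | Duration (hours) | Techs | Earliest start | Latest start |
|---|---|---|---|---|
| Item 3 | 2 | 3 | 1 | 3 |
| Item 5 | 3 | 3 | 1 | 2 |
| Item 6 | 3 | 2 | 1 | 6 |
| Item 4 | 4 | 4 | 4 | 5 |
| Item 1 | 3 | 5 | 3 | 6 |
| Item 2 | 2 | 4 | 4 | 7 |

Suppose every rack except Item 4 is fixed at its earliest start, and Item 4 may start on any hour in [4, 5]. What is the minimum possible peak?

13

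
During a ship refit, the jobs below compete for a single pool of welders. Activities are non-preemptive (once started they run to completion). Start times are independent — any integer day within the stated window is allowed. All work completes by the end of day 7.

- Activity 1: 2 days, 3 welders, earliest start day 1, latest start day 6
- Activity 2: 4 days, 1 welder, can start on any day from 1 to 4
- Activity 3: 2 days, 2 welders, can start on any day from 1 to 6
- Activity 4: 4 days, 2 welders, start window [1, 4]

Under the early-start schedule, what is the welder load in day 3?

3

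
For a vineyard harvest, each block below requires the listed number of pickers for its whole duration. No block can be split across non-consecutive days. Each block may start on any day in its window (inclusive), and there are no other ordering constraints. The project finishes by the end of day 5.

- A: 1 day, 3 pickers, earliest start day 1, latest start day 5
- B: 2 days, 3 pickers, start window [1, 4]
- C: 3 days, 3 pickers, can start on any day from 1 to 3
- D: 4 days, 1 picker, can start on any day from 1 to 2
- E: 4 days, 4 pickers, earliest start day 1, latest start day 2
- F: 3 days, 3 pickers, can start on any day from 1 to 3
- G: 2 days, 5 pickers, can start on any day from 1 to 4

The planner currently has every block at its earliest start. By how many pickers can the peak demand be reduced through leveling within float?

9

Early-start peak: d1:22  d2:19  d3:11  d4:5  d5:0 ⇒ 22.
Leveled (A@1, B@1, C@1, D@1, E@2, F@3, G@4): d1:10  d2:11  d3:11  d4:13  d5:12 ⇒ 13.
Reduction 22 − 13 = 9.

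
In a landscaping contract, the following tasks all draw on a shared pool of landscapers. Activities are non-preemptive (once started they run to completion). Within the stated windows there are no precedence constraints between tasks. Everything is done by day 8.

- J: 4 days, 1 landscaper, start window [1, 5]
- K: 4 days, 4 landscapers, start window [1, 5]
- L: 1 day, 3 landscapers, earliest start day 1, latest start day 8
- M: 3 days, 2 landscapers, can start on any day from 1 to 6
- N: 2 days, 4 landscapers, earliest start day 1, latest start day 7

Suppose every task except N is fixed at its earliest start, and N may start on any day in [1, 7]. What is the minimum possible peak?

N@1: d1:14  d2:11  d3:7  d4:5  d5:0  d6:0  d7:0  d8:0 → peak 14
N@2: d1:10  d2:11  d3:11  d4:5  d5:0  d6:0  d7:0  d8:0 → peak 11
N@3: d1:10  d2:7  d3:11  d4:9  d5:0  d6:0  d7:0  d8:0 → peak 11
N@4: d1:10  d2:7  d3:7  d4:9  d5:4  d6:0  d7:0  d8:0 → peak 10
N@5: d1:10  d2:7  d3:7  d4:5  d5:4  d6:4  d7:0  d8:0 → peak 10
N@6: d1:10  d2:7  d3:7  d4:5  d5:0  d6:4  d7:4  d8:0 → peak 10
N@7: d1:10  d2:7  d3:7  d4:5  d5:0  d6:0  d7:4  d8:4 → peak 10
Best is N@4, peak 10.

10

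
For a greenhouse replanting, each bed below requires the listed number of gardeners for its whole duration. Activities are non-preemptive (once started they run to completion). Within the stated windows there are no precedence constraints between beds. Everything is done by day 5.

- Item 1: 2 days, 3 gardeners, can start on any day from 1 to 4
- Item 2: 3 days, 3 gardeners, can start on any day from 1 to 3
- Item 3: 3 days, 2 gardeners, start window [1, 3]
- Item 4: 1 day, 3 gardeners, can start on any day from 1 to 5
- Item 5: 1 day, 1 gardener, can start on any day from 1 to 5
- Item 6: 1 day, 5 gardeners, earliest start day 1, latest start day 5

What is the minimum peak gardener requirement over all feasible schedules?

7

Early-start (Item 1@1, Item 2@1, Item 3@1, Item 4@1, Item 5@1, Item 6@1) gives peak 17: d1:17  d2:8  d3:5  d4:0  d5:0.
Shift Item 3→3, Item 4→4, Item 6→5.
Schedule Item 1@1, Item 2@1, Item 3@3, Item 4@4, Item 5@1, Item 6@5: d1:7  d2:6  d3:5  d4:5  d5:7 — peak 7.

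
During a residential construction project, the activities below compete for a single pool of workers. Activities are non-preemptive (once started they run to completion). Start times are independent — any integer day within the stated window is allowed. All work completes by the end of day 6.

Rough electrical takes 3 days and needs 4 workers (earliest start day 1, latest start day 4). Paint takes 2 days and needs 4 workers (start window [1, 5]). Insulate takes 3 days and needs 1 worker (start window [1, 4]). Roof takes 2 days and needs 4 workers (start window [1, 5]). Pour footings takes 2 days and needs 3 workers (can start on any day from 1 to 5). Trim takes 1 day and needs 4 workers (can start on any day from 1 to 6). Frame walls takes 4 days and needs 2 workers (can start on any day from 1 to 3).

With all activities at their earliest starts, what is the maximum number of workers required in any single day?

Early-start schedule: Rough electrical@1, Paint@1, Insulate@1, Roof@1, Pour footings@1, Trim@1, Frame walls@1.
Load per day: day 1: 22, day 2: 18, day 3: 7, day 4: 2, day 5: 0, day 6: 0.
Peak is 22.

22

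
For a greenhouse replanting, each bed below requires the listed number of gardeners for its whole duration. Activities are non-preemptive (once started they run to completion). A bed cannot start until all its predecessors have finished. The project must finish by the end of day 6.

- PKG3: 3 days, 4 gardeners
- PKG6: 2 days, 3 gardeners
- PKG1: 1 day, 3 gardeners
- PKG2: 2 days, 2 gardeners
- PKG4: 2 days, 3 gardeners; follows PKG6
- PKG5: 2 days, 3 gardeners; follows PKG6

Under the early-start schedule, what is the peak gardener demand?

12

Early-start schedule: PKG3@1, PKG6@1, PKG1@1, PKG2@1, PKG4@3, PKG5@3.
Load per day: day 1: 12, day 2: 9, day 3: 10, day 4: 6, day 5: 0, day 6: 0.
Peak is 12.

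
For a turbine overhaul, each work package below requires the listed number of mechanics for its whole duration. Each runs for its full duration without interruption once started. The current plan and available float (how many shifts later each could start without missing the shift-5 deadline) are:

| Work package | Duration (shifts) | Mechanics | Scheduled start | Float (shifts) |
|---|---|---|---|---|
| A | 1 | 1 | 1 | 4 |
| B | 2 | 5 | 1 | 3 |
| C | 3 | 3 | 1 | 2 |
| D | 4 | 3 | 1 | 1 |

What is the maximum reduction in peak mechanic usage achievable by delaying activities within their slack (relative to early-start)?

Early-start peak: s1:12  s2:11  s3:6  s4:3  s5:0 ⇒ 12.
Leveled (A@1, B@1, C@3, D@2): s1:6  s2:8  s3:6  s4:6  s5:6 ⇒ 8.
Reduction 12 − 8 = 4.

4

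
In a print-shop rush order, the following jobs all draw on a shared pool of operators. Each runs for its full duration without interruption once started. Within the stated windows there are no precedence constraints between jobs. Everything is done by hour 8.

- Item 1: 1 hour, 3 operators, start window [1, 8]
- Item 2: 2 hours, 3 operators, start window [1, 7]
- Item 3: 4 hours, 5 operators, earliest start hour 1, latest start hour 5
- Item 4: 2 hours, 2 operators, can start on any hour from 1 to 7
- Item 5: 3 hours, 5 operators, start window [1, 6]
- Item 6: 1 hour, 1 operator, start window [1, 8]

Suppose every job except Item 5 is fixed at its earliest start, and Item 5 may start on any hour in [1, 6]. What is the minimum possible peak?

14

Item 5@1: h1:19  h2:15  h3:10  h4:5  h5:0  h6:0  h7:0  h8:0 → peak 19
Item 5@2: h1:14  h2:15  h3:10  h4:10  h5:0  h6:0  h7:0  h8:0 → peak 15
Item 5@3: h1:14  h2:10  h3:10  h4:10  h5:5  h6:0  h7:0  h8:0 → peak 14
Item 5@4: h1:14  h2:10  h3:5  h4:10  h5:5  h6:5  h7:0  h8:0 → peak 14
Item 5@5: h1:14  h2:10  h3:5  h4:5  h5:5  h6:5  h7:5  h8:0 → peak 14
Item 5@6: h1:14  h2:10  h3:5  h4:5  h5:0  h6:5  h7:5  h8:5 → peak 14
Best is Item 5@3, peak 14.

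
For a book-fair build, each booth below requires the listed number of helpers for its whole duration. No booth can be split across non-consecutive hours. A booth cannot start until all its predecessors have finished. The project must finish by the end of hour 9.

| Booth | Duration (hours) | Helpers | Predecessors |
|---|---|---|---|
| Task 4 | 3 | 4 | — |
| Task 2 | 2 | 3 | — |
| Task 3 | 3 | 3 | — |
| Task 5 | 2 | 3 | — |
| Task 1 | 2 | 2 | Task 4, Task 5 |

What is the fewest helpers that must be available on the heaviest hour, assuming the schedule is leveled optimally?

Early-start (Task 4@1, Task 2@1, Task 3@1, Task 5@1, Task 1@4) gives peak 13: h1:13  h2:13  h3:7  h4:2  h5:2  h6:0  h7:0  h8:0  h9:0.
Shift Task 2→4, Task 3→4, Task 5→6, Task 1→8.
Schedule Task 4@1, Task 2@4, Task 3@4, Task 5@6, Task 1@8: h1:4  h2:4  h3:4  h4:6  h5:6  h6:6  h7:3  h8:2  h9:2 — peak 6.

6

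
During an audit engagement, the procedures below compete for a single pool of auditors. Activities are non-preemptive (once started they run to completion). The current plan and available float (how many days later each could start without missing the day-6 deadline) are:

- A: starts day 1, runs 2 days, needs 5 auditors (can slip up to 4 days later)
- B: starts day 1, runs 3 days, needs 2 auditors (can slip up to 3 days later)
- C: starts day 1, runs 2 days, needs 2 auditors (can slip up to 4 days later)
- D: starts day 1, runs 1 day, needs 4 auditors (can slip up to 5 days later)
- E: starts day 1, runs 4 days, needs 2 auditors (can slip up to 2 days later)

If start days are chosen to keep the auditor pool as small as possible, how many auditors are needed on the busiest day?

6

Early-start (A@1, B@1, C@1, D@1, E@1) gives peak 15: d1:15  d2:11  d3:4  d4:2  d5:0  d6:0.
Shift B→3, C→3, D→6, E→3.
Schedule A@1, B@3, C@3, D@6, E@3: d1:5  d2:5  d3:6  d4:6  d5:4  d6:6 — peak 6.
Total auditor-days = 32 over 6 days ⇒ peak ≥ ⌈32/6⌉ = 6, so 6 is optimal.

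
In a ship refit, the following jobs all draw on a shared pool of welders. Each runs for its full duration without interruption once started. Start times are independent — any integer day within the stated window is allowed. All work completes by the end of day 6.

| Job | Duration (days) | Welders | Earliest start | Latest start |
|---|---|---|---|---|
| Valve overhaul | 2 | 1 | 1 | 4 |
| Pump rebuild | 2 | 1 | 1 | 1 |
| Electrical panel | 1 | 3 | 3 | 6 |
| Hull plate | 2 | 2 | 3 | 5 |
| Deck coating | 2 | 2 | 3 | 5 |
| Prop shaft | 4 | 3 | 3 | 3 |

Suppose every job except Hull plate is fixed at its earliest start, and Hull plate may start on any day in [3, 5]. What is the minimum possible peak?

8

Hull plate@3: d1:2  d2:2  d3:10  d4:7  d5:3  d6:3 → peak 10
Hull plate@4: d1:2  d2:2  d3:8  d4:7  d5:5  d6:3 → peak 8
Hull plate@5: d1:2  d2:2  d3:8  d4:5  d5:5  d6:5 → peak 8
Best is Hull plate@4, peak 8.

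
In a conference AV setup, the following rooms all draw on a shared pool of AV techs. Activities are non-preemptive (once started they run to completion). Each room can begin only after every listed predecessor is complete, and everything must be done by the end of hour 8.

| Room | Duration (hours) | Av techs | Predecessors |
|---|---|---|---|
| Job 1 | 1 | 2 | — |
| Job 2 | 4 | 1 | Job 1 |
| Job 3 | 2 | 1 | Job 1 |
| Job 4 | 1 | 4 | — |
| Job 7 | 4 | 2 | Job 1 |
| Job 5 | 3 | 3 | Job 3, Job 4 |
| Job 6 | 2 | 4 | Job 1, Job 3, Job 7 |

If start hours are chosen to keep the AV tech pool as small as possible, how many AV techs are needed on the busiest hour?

Early-start (Job 1@1, Job 2@2, Job 3@2, Job 4@1, Job 7@2, Job 5@4, Job 6@6) gives peak 7: h1:6  h2:4  h3:4  h4:6  h5:6  h6:7  h7:4  h8:0.
Shift Job 6→7.
Schedule Job 1@1, Job 2@2, Job 3@2, Job 4@1, Job 7@2, Job 5@4, Job 6@7: h1:6  h2:4  h3:4  h4:6  h5:6  h6:3  h7:4  h8:4 — peak 6.

6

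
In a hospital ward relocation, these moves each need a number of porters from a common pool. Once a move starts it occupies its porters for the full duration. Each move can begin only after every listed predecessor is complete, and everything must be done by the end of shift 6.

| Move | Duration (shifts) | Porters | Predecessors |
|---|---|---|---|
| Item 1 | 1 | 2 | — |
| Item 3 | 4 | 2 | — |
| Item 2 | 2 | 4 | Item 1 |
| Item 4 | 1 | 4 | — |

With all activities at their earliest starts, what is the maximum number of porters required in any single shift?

8

Early-start schedule: Item 1@1, Item 3@1, Item 2@2, Item 4@1.
Load per shift: shift 1: 8, shift 2: 6, shift 3: 6, shift 4: 2, shift 5: 0, shift 6: 0.
Peak is 8.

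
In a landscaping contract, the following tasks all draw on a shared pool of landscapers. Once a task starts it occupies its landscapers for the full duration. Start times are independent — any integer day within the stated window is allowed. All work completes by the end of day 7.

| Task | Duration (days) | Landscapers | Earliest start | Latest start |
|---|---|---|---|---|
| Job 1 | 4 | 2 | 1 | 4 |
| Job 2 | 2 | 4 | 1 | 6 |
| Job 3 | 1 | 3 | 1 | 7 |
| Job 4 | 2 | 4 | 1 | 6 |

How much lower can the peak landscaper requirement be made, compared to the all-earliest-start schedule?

Early-start peak: d1:13  d2:10  d3:2  d4:2  d5:0  d6:0  d7:0 ⇒ 13.
Leveled (Job 1@1, Job 2@1, Job 3@3, Job 4@4): d1:6  d2:6  d3:5  d4:6  d5:4  d6:0  d7:0 ⇒ 6.
Reduction 13 − 6 = 7.

7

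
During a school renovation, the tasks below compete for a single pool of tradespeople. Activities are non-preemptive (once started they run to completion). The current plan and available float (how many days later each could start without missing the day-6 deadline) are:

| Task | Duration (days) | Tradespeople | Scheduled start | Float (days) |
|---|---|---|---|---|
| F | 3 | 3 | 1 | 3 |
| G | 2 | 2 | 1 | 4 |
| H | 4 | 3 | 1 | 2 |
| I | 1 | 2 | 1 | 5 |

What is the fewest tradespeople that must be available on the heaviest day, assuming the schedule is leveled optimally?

Early-start (F@1, G@1, H@1, I@1) gives peak 10: d1:10  d2:8  d3:6  d4:3  d5:0  d6:0.
Shift H→3, I→4.
Schedule F@1, G@1, H@3, I@4: d1:5  d2:5  d3:6  d4:5  d5:3  d6:3 — peak 6.

6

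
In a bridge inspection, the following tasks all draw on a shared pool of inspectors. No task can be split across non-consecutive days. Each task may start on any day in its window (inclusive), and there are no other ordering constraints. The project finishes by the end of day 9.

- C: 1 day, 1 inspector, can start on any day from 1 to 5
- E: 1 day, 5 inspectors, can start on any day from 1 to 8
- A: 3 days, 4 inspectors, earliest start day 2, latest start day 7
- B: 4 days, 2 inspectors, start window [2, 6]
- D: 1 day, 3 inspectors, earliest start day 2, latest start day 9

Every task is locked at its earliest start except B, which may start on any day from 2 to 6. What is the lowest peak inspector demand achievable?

B@2: d1:6  d2:9  d3:6  d4:6  d5:2  d6:0  d7:0  d8:0  d9:0 → peak 9
B@3: d1:6  d2:7  d3:6  d4:6  d5:2  d6:2  d7:0  d8:0  d9:0 → peak 7
B@4: d1:6  d2:7  d3:4  d4:6  d5:2  d6:2  d7:2  d8:0  d9:0 → peak 7
B@5: d1:6  d2:7  d3:4  d4:4  d5:2  d6:2  d7:2  d8:2  d9:0 → peak 7
B@6: d1:6  d2:7  d3:4  d4:4  d5:0  d6:2  d7:2  d8:2  d9:2 → peak 7
Best is B@3, peak 7.

7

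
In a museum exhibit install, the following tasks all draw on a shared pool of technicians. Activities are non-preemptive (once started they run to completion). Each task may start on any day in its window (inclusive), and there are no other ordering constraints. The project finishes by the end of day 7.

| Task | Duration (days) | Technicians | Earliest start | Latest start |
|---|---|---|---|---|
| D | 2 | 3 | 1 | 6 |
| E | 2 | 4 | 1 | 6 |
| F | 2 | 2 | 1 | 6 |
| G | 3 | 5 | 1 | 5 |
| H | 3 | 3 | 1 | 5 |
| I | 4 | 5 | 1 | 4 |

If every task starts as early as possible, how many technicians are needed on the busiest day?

Early-start schedule: D@1, E@1, F@1, G@1, H@1, I@1.
Load per day: day 1: 22, day 2: 22, day 3: 13, day 4: 5, day 5: 0, day 6: 0, day 7: 0.
Peak is 22.

22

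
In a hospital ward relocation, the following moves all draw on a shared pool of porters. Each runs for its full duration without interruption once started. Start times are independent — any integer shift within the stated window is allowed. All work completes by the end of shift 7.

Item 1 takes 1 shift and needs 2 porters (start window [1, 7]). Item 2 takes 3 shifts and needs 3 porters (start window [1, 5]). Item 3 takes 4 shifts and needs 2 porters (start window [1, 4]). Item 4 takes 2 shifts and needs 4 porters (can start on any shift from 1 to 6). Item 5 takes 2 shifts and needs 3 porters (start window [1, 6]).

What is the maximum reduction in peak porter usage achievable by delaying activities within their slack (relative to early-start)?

Early-start peak: s1:14  s2:12  s3:5  s4:2  s5:0  s6:0  s7:0 ⇒ 14.
Leveled (Item 1@1, Item 2@1, Item 3@2, Item 4@6, Item 5@4): s1:5  s2:5  s3:5  s4:5  s5:5  s6:4  s7:4 ⇒ 5.
Reduction 14 − 5 = 9.

9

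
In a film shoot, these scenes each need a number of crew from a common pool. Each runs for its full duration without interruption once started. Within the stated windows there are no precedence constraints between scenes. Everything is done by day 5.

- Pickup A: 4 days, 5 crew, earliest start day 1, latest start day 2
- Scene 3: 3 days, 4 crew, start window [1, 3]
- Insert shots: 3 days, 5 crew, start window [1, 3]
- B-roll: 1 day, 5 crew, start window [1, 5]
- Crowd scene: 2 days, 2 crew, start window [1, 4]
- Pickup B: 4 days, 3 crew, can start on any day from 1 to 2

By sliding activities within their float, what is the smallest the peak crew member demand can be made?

17

Early-start (Pickup A@1, Scene 3@1, Insert shots@1, B-roll@1, Crowd scene@1, Pickup B@1) gives peak 24: d1:24  d2:19  d3:17  d4:8  d5:0.
Shift B-roll→4, Crowd scene→4.
Schedule Pickup A@1, Scene 3@1, Insert shots@1, B-roll@4, Crowd scene@4, Pickup B@1: d1:17  d2:17  d3:17  d4:15  d5:2 — peak 17.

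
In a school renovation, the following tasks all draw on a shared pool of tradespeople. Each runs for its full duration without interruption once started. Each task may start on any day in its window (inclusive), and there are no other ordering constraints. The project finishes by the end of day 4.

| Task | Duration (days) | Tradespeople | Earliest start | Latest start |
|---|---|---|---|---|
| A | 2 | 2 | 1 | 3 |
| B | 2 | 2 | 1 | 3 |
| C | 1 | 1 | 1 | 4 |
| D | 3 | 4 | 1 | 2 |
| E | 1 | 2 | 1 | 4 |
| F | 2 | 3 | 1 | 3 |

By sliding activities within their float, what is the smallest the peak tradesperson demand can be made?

Early-start (A@1, B@1, C@1, D@1, E@1, F@1) gives peak 14: d1:14  d2:11  d3:4  d4:0.
Shift D→2, F→3.
Schedule A@1, B@1, C@1, D@2, E@1, F@3: d1:7  d2:8  d3:7  d4:7 — peak 8.
Total tradesperson-days = 29 over 4 days ⇒ peak ≥ ⌈29/4⌉ = 8, so 8 is optimal.

8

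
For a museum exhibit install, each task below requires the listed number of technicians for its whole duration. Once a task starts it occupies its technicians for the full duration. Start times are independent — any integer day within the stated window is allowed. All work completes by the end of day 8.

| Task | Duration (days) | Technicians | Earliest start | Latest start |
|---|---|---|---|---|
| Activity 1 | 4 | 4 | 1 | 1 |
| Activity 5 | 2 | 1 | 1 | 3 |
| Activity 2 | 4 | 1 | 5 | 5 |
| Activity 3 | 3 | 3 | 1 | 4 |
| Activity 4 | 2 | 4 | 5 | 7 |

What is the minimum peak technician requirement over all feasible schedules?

Early-start (Activity 1@1, Activity 5@1, Activity 2@5, Activity 3@1, Activity 4@5) gives peak 8: d1:8  d2:8  d3:7  d4:4  d5:5  d6:5  d7:1  d8:1.
Shift Activity 3→3, Activity 4→6.
Schedule Activity 1@1, Activity 5@1, Activity 2@5, Activity 3@3, Activity 4@6: d1:5  d2:5  d3:7  d4:7  d5:4  d6:5  d7:5  d8:1 — peak 7.

7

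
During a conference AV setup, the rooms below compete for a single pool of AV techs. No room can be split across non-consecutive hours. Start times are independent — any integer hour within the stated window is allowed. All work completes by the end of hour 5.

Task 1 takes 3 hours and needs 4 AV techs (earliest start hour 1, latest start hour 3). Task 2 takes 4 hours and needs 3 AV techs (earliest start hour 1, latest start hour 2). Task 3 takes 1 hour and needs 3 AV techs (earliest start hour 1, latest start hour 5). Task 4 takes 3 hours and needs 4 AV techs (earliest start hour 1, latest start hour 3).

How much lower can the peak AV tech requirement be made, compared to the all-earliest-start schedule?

Early-start peak: h1:14  h2:11  h3:11  h4:3  h5:0 ⇒ 14.
Leveled (Task 1@1, Task 2@1, Task 3@1, Task 4@2): h1:10  h2:11  h3:11  h4:7  h5:0 ⇒ 11.
Reduction 14 − 11 = 3.

3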